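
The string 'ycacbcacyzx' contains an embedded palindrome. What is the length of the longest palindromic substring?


Scanning 'ycacbcacyzx' for palindromic substrings.
Substring at positions 0-8: 'ycacbcacy'.
Check: reverse('ycacbcacy') = 'ycacbcacy' -> palindrome confirmed.
Neighbouring characters ('-' / 'z') break symmetry, so it cannot extend further.
No longer palindromic substring exists; longest length = 9

9


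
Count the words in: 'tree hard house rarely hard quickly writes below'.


Counting words by splitting on spaces:
  Word 1: 'tree'
  Word 2: 'hard'
  Word 3: 'house'
  Word 4: 'rarely'
  Word 5: 'hard'
  Word 6: 'quickly'
  Word 7: 'writes'
  Word 8: 'below'
Total words: 8

8


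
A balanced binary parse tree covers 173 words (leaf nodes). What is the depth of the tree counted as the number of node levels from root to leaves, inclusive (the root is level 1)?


In a balanced binary tree with n leaves the deepest leaf is ceil(log2(n)) edges below the root,
so counting node levels inclusive of root and leaves gives ceil(log2(n)) + 1 levels.
log2(173) = 7.4346
ceil(7.4346) = 8
levels = 8 + 1 = 9

9


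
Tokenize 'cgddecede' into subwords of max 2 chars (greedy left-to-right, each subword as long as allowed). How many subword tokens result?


'cgddecede' has 9 characters.
Chunking with max size 2:
  Chunk 1: 'cg' (positions 0-1)
  Chunk 2: 'dd' (positions 2-3)
  Chunk 3: 'ec' (positions 4-5)
  Chunk 4: 'ed' (positions 6-7)
  Chunk 5: 'e' (positions 8-8)
Total chunks: ceil(9 / 2) = 5

5


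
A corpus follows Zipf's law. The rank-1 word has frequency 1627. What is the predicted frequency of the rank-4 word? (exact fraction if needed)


Zipf's law: freq(rank) = f1 / rank
f1 = 1627, rank = 4
freq = 1627 / 4
GCD(1627, 4) = 1
Simplified: 1627/4

1627/4


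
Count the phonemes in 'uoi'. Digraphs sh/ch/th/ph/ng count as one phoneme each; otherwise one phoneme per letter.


Parsing 'uoi' greedily, digraphs first:
  'u' -> vowel phoneme (phonemes so far: 1)
  'o' -> vowel phoneme (phonemes so far: 2)
  'i' -> vowel phoneme (phonemes so far: 3)
Total phonemes: 3

3


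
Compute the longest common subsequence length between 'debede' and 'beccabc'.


DP table for LCS of 'debede' and 'beccabc':
       b  e  c  c  a  b  c
    0  0  0  0  0  0  0  0
  d 0  0  0  0  0  0  0  0
  e 0  0  1  1  1  1  1  1
  b 0  1  1  1  1  1  2  2
  e 0  1  2  2  2  2  2  2
  d 0  1  2  2  2  2  2  2
  e 0  1  2  2  2  2  2  2
LCS: 'eb'
LCS length = 2

2


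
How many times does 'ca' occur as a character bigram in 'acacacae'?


Scanning 'acacacae' for bigram 'ca':
  Position 0: 'ac' -> no
  Position 1: 'ca' -> MATCH
  Position 2: 'ac' -> no
  Position 3: 'ca' -> MATCH
  Position 4: 'ac' -> no
  Position 5: 'ca' -> MATCH
  Position 6: 'ae' -> no
Total matches: 3

3


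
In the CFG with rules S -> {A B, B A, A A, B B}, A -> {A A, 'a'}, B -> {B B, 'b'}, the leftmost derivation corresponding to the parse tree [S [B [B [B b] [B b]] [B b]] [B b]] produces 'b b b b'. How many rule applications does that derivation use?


Every bracketed nonterminal node [X ...] in the tree is produced by exactly one rule application.
Reading the tree off as a leftmost derivation:
  Step 1: S  =>  B B   (applied S -> B B)
  Step 2: B B  =>  B B B   (applied B -> B B)
  Step 3: B B B  =>  B B B B   (applied B -> B B)
  Step 4: B B B B  =>  b B B B   (applied B -> b)
  Step 5: b B B B  =>  b b B B   (applied B -> b)
  Step 6: b b B B  =>  b b b B   (applied B -> b)
  Step 7: b b b B  =>  b b b b   (applied B -> b)
Final yield: b b b b
Total rewrite steps: 7

7


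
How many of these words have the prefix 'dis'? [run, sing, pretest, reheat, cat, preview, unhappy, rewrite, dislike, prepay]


Checking each word for prefix 'dis':
  'run' -> no (count: 0)
  'sing' -> no (count: 0)
  'pretest' -> no (count: 0)
  'reheat' -> no (count: 0)
  'cat' -> no (count: 0)
  'preview' -> no (count: 0)
  'unhappy' -> no (count: 0)
  'rewrite' -> no (count: 0)
  'dislike' -> YES, starts with 'dis' (count: 1)
  'prepay' -> no (count: 1)
Total with prefix 'dis': 1

1


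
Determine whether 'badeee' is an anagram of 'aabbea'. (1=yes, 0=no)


Sort characters of 'badeee': 'abdeee'
Sort characters of 'aabbea': 'aaabbe'
Sorted forms differ -> they are NOT anagrams
Result: 0

0


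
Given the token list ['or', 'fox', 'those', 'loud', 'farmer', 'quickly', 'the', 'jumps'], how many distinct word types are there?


Listing all tokens and tracking unique types:
  Token 1: 'or' -> NEW (unique so far: 1)
  Token 2: 'fox' -> NEW (unique so far: 2)
  Token 3: 'those' -> NEW (unique so far: 3)
  Token 4: 'loud' -> NEW (unique so far: 4)
  Token 5: 'farmer' -> NEW (unique so far: 5)
  Token 6: 'quickly' -> NEW (unique so far: 6)
  Token 7: 'the' -> NEW (unique so far: 7)
  Token 8: 'jumps' -> NEW (unique so far: 8)
Unique types: ('farmer', 'fox', 'jumps', 'loud', 'or', 'quickly', 'the', 'those')
Vocabulary size: 8

8


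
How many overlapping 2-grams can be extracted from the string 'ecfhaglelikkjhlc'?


String 'ecfhaglelikkjhlc' has length L = 16.
Number of overlapping n-grams = L - n + 1
Substituting: 16 - 2 + 1 = 15

15


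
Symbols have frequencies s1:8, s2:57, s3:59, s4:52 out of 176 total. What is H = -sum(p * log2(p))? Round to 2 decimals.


Computing entropy H = -sum(p_i * log2(p_i)):
  s1: p = 8/176 = 0.0455, -p*log2(p) = 0.2027
  s2: p = 57/176 = 0.3239, -p*log2(p) = 0.5268
  s3: p = 59/176 = 0.3352, -p*log2(p) = 0.5286
  s4: p = 52/176 = 0.2955, -p*log2(p) = 0.5197
H = sum of terms = 1.7778
Rounded to 2 decimals: 1.78

1.78


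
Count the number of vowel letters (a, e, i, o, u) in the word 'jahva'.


Scanning each character of 'jahva':
  Position 1: 'j' -> consonant (running count: 0)
  Position 2: 'a' -> vowel (running count: 1)
  Position 3: 'h' -> consonant (running count: 1)
  Position 4: 'v' -> consonant (running count: 1)
  Position 5: 'a' -> vowel (running count: 2)
Total vowels: 2

2


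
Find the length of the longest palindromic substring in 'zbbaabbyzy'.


Scanning 'zbbaabbyzy' for palindromic substrings.
Substring at positions 1-6: 'bbaabb'.
Check: reverse('bbaabb') = 'bbaabb' -> palindrome confirmed.
Neighbouring characters ('z' / 'y') break symmetry, so it cannot extend further.
No longer palindromic substring exists; longest length = 6

6


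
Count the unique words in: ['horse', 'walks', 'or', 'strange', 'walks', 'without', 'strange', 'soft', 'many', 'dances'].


Listing all tokens and tracking unique types:
  Token 1: 'horse' -> NEW (unique so far: 1)
  Token 2: 'walks' -> NEW (unique so far: 2)
  Token 3: 'or' -> NEW (unique so far: 3)
  Token 4: 'strange' -> NEW (unique so far: 4)
  Token 5: 'walks' -> duplicate (unique so far: 4)
  Token 6: 'without' -> NEW (unique so far: 5)
  Token 7: 'strange' -> duplicate (unique so far: 5)
  Token 8: 'soft' -> NEW (unique so far: 6)
  Token 9: 'many' -> NEW (unique so far: 7)
  Token 10: 'dances' -> NEW (unique so far: 8)
Unique types: ('dances', 'horse', 'many', 'or', 'soft', 'strange', 'walks', 'without')
Vocabulary size: 8

8


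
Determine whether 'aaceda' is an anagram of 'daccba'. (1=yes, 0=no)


Sort characters of 'aaceda': 'aaacde'
Sort characters of 'daccba': 'aabccd'
Sorted forms differ -> they are NOT anagrams
Result: 0

0


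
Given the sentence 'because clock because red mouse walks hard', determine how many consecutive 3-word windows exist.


Word trigrams from [7] words:
  Trigram 1: (because clock because)
  Trigram 2: (clock because red)
  Trigram 3: (because red mouse)
  Trigram 4: (red mouse walks)
  Trigram 5: (mouse walks hard)
Total word trigrams: 7 - 2 = 5

5


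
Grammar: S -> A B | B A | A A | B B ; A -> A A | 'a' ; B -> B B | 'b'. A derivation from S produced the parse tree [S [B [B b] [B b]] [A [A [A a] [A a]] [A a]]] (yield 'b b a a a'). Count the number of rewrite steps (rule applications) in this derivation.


Every bracketed nonterminal node [X ...] in the tree is produced by exactly one rule application.
Reading the tree off as a leftmost derivation:
  Step 1: S  =>  B A   (applied S -> B A)
  Step 2: B A  =>  B B A   (applied B -> B B)
  Step 3: B B A  =>  b B A   (applied B -> b)
  Step 4: b B A  =>  b b A   (applied B -> b)
  Step 5: b b A  =>  b b A A   (applied A -> A A)
  Step 6: b b A A  =>  b b A A A   (applied A -> A A)
  Step 7: b b A A A  =>  b b a A A   (applied A -> a)
  Step 8: b b a A A  =>  b b a a A   (applied A -> a)
  Step 9: b b a a A  =>  b b a a a   (applied A -> a)
Final yield: b b a a a
Total rewrite steps: 9

9


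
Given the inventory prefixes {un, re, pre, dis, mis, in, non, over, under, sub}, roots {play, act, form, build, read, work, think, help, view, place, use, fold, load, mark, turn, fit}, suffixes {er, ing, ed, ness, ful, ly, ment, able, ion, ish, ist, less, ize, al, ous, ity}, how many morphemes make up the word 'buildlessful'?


Segmenting 'buildlessful' against the inventory:
  'build' -> root (morpheme 1)
  'less' -> suffix (morpheme 2)
  'ful' -> suffix (morpheme 3)
Total morphemes: 3

3


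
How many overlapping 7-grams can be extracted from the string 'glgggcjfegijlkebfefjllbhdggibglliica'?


String 'glgggcjfegijlkebfefjllbhdggibglliica' has length L = 36.
Number of overlapping n-grams = L - n + 1
Substituting: 36 - 7 + 1 = 30

30


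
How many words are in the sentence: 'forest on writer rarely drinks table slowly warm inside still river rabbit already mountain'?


Counting words by splitting on spaces:
  Word 1: 'forest'
  Word 2: 'on'
  Word 3: 'writer'
  Word 4: 'rarely'
  Word 5: 'drinks'
  Word 6: 'table'
  Word 7: 'slowly'
  Word 8: 'warm'
  Word 9: 'inside'
  Word 10: 'still'
  Word 11: 'river'
  Word 12: 'rabbit'
  Word 13: 'already'
  Word 14: 'mountain'
Total words: 14

14


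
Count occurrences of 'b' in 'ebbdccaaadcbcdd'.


Scanning 'ebbdccaaadcbcdd' for 'b':
  Position 1: 'b' -> MATCH (count: 1)
  Position 2: 'b' -> MATCH (count: 2)
  Position 11: 'b' -> MATCH (count: 3)
Total occurrences of 'b': 3

3


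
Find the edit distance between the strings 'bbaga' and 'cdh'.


Building DP table for s1='bbaga' (len 5) and s2='cdh' (len 3):
       c  d  h
    0  1  2  3
  b 1  1  2  3
  b 2  2  2  3
  a 3  3  3  3
  g 4  4  4  4
  a 5  5  5  5
Edit distance = dp[5][3] = 5

5


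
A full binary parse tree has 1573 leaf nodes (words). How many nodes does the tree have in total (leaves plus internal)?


Leaf nodes (terminals): 1573
Internal nodes = n - 1 = 1573 - 1 = 1572
Total = leaves + internal = 1573 + 1572 = 3145

3145


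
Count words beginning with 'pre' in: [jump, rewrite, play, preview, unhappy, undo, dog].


Checking each word for prefix 'pre':
  'jump' -> no (count: 0)
  'rewrite' -> no (count: 0)
  'play' -> no (count: 0)
  'preview' -> YES, starts with 'pre' (count: 1)
  'unhappy' -> no (count: 1)
  'undo' -> no (count: 1)
  'dog' -> no (count: 1)
Total with prefix 'pre': 1

1


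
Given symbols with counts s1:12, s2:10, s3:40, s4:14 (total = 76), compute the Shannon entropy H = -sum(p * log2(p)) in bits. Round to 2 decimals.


Computing entropy H = -sum(p_i * log2(p_i)):
  s1: p = 12/76 = 0.1579, -p*log2(p) = 0.4205
  s2: p = 10/76 = 0.1316, -p*log2(p) = 0.3850
  s3: p = 40/76 = 0.5263, -p*log2(p) = 0.4874
  s4: p = 14/76 = 0.1842, -p*log2(p) = 0.4496
H = sum of terms = 1.7425
Rounded to 2 decimals: 1.74

1.74


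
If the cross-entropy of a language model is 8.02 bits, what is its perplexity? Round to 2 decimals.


Perplexity formula: PP = 2^H
H = 8.02
PP = 2^8.02
Decompose: 2^8.02 = 2^8 * 2^0.02
2^8 = 256, 2^0.02 ~ 1.0139595
PP ~ 256 * 1.0139595 = 259.5736320
Rounded to 2 decimals: 259.57

259.57


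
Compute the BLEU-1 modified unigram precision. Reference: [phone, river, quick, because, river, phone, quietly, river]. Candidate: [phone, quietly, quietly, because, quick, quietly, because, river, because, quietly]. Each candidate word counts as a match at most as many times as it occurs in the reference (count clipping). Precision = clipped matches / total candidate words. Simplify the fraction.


Reference word counts: {'because': 1, 'phone': 2, 'quick': 1, 'quietly': 1, 'river': 3}
Checking each candidate word (with clipping):
  'phone' -> in reference (ref count 2, used 1/2) -> match (matches: 1)
  'quietly' -> in reference (ref count 1, used 1/1) -> match (matches: 2)
  'quietly' -> ref count 1 already used up (1/1) -> clipped, no match (matches: 2)
  'because' -> in reference (ref count 1, used 1/1) -> match (matches: 3)
  'quick' -> in reference (ref count 1, used 1/1) -> match (matches: 4)
  'quietly' -> ref count 1 already used up (1/1) -> clipped, no match (matches: 4)
  'because' -> ref count 1 already used up (1/1) -> clipped, no match (matches: 4)
  'river' -> in reference (ref count 3, used 1/3) -> match (matches: 5)
  'because' -> ref count 1 already used up (1/1) -> clipped, no match (matches: 5)
  'quietly' -> ref count 1 already used up (1/1) -> clipped, no match (matches: 5)
Clipped matches: 5, Candidate length: 10
Precision = 5/10 = 1/2

1/2


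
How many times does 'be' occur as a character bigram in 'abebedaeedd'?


Scanning 'abebedaeedd' for bigram 'be':
  Position 0: 'ab' -> no
  Position 1: 'be' -> MATCH
  Position 2: 'eb' -> no
  Position 3: 'be' -> MATCH
  Position 4: 'ed' -> no
  Position 5: 'da' -> no
  Position 6: 'ae' -> no
  Position 7: 'ee' -> no
  Position 8: 'ed' -> no
  Position 9: 'dd' -> no
Total matches: 2

2


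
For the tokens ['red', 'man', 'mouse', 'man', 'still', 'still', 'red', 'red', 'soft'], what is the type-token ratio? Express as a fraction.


Tokens: 9
Unique types: ('man', 'mouse', 'red', 'soft', 'still') = 5
TTR = 5/9
Already in lowest terms.

5/9


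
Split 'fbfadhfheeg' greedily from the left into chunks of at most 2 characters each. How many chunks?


'fbfadhfheeg' has 11 characters.
Chunking with max size 2:
  Chunk 1: 'fb' (positions 0-1)
  Chunk 2: 'fa' (positions 2-3)
  Chunk 3: 'dh' (positions 4-5)
  Chunk 4: 'fh' (positions 6-7)
  Chunk 5: 'ee' (positions 8-9)
  Chunk 6: 'g' (positions 10-10)
Total chunks: ceil(11 / 2) = 6

6


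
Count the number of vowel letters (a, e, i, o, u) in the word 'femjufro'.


Scanning each character of 'femjufro':
  Position 1: 'f' -> consonant (running count: 0)
  Position 2: 'e' -> vowel (running count: 1)
  Position 3: 'm' -> consonant (running count: 1)
  Position 4: 'j' -> consonant (running count: 1)
  Position 5: 'u' -> vowel (running count: 2)
  Position 6: 'f' -> consonant (running count: 2)
  Position 7: 'r' -> consonant (running count: 2)
  Position 8: 'o' -> vowel (running count: 3)
Total vowels: 3

3


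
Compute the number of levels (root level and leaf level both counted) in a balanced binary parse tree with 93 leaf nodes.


In a balanced binary tree with n leaves the deepest leaf is ceil(log2(n)) edges below the root,
so counting node levels inclusive of root and leaves gives ceil(log2(n)) + 1 levels.
log2(93) = 6.5392
ceil(6.5392) = 7
levels = 7 + 1 = 8

8


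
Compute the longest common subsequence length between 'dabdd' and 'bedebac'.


DP table for LCS of 'dabdd' and 'bedebac':
       b  e  d  e  b  a  c
    0  0  0  0  0  0  0  0
  d 0  0  0  1  1  1  1  1
  a 0  0  0  1  1  1  2  2
  b 0  1  1  1  1  2  2  2
  d 0  1  1  2  2  2  2  2
  d 0  1  1  2  2  2  2  2
LCS: 'da'
LCS length = 2

2


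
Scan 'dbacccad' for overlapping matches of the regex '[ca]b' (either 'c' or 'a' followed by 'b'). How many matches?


Pattern: [ca]b means either 'c' or 'a' followed by 'b'.
Scanning 'dbacccad' position-by-position:
  Pos 0: window 'db' -> no
  Pos 1: window 'ba' -> no
  Pos 2: window 'ac' -> no
  Pos 3: window 'cc' -> no
  Pos 4: window 'cc' -> no
  Pos 5: window 'ca' -> no
  Pos 6: window 'ad' -> no
  Pos 7: window 'd' -> no
Total matches: 0

0


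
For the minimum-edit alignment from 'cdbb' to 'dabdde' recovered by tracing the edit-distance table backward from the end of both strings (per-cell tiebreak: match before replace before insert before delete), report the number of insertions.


Edit distance = 5. Backtracking from cell (4, 6) with preference match > replace > insert > delete,
then listing the resulting alignment 'cdbb' -> 'dabdde' left to right:
  Step 1: insert 'd' [insertion #1]
  Step 2: insert 'a' [insertion #2]
  Step 3: replace c->b
  Step 4: keep 'd'
  Step 5: replace b->d
  Step 6: replace b->e
Total insertions: 2

2


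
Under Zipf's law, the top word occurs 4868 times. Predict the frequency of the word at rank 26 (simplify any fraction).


Zipf's law: freq(rank) = f1 / rank
f1 = 4868, rank = 26
freq = 4868 / 26
GCD(4868, 26) = 2
Simplified: 2434/13

2434/13


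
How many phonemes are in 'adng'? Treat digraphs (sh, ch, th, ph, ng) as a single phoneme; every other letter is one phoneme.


Parsing 'adng' greedily, digraphs first:
  'a' -> vowel phoneme (phonemes so far: 1)
  'd' -> consonant phoneme (phonemes so far: 2)
  'ng' -> digraph (1 consonant phoneme) (phonemes so far: 3)
Total phonemes: 3

3


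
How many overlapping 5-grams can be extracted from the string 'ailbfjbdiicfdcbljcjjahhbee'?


String 'ailbfjbdiicfdcbljcjjahhbee' has length L = 26.
Number of overlapping n-grams = L - n + 1
Substituting: 26 - 5 + 1 = 22

22


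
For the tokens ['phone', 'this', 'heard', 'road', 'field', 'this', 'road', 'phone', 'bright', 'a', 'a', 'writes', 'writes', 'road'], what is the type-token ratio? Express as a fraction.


Tokens: 14
Unique types: ('a', 'bright', 'field', 'heard', 'phone', 'road', 'this', 'writes') = 8
TTR = 8/14
Simplify: divide both by 2 -> 4/7
TTR = 4/7

4/7


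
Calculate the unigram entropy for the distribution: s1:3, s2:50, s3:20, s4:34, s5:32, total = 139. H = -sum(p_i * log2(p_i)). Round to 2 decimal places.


Computing entropy H = -sum(p_i * log2(p_i)):
  s1: p = 3/139 = 0.0216, -p*log2(p) = 0.1194
  s2: p = 50/139 = 0.3597, -p*log2(p) = 0.5306
  s3: p = 20/139 = 0.1439, -p*log2(p) = 0.4024
  s4: p = 34/139 = 0.2446, -p*log2(p) = 0.4969
  s5: p = 32/139 = 0.2302, -p*log2(p) = 0.4878
H = sum of terms = 2.0371
Rounded to 2 decimals: 2.04

2.04


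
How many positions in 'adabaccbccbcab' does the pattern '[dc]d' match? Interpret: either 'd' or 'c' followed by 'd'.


Pattern: [dc]d means either 'd' or 'c' followed by 'd'.
Scanning 'adabaccbccbcab' position-by-position:
  Pos 0: window 'ad' -> no
  Pos 1: window 'da' -> no
  Pos 2: window 'ab' -> no
  Pos 3: window 'ba' -> no
  Pos 4: window 'ac' -> no
  Pos 5: window 'cc' -> no
  Pos 6: window 'cb' -> no
  Pos 7: window 'bc' -> no
  Pos 8: window 'cc' -> no
  Pos 9: window 'cb' -> no
  Pos 10: window 'bc' -> no
  Pos 11: window 'ca' -> no
  Pos 12: window 'ab' -> no
  Pos 13: window 'b' -> no
Total matches: 0

0


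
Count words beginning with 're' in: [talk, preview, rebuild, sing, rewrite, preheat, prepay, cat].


Checking each word for prefix 're':
  'talk' -> no (count: 0)
  'preview' -> no (count: 0)
  'rebuild' -> YES, starts with 're' (count: 1)
  'sing' -> no (count: 1)
  'rewrite' -> YES, starts with 're' (count: 2)
  'preheat' -> no (count: 2)
  'prepay' -> no (count: 2)
  'cat' -> no (count: 2)
Total with prefix 're': 2

2


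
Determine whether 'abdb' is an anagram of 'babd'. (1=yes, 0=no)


Sort characters of 'abdb': 'abbd'
Sort characters of 'babd': 'abbd'
Sorted forms match -> they ARE anagrams
Result: 1

1


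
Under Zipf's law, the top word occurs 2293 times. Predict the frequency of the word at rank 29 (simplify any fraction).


Zipf's law: freq(rank) = f1 / rank
f1 = 2293, rank = 29
freq = 2293 / 29
GCD(2293, 29) = 1
Simplified: 2293/29

2293/29


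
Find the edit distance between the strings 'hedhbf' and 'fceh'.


Building DP table for s1='hedhbf' (len 6) and s2='fceh' (len 4):
       f  c  e  h
    0  1  2  3  4
  h 1  1  2  3  3
  e 2  2  2  2  3
  d 3  3  3  3  3
  h 4  4  4  4  3
  b 5  5  5  5  4
  f 6  5  6  6  5
Edit distance = dp[6][4] = 5

5


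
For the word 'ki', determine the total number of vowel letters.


Scanning each character of 'ki':
  Position 1: 'k' -> consonant (running count: 0)
  Position 2: 'i' -> vowel (running count: 1)
Total vowels: 1

1


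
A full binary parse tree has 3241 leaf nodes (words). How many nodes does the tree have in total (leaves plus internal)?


Leaf nodes (terminals): 3241
Internal nodes = n - 1 = 3241 - 1 = 3240
Total = leaves + internal = 3241 + 3240 = 6481

6481


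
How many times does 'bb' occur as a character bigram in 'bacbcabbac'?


Scanning 'bacbcabbac' for bigram 'bb':
  Position 0: 'ba' -> no
  Position 1: 'ac' -> no
  Position 2: 'cb' -> no
  Position 3: 'bc' -> no
  Position 4: 'ca' -> no
  Position 5: 'ab' -> no
  Position 6: 'bb' -> MATCH
  Position 7: 'ba' -> no
  Position 8: 'ac' -> no
Total matches: 1

1


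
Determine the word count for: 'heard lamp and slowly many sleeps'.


Counting words by splitting on spaces:
  Word 1: 'heard'
  Word 2: 'lamp'
  Word 3: 'and'
  Word 4: 'slowly'
  Word 5: 'many'
  Word 6: 'sleeps'
Total words: 6

6


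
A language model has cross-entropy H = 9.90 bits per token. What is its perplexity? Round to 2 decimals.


Perplexity formula: PP = 2^H
H = 9.90
PP = 2^9.90
Decompose: 2^9.90 = 2^9 * 2^0.90
2^9 = 512, 2^0.90 ~ 1.8660660
PP ~ 512 * 1.8660660 = 955.4257920
Rounded to 2 decimals: 955.43

955.43


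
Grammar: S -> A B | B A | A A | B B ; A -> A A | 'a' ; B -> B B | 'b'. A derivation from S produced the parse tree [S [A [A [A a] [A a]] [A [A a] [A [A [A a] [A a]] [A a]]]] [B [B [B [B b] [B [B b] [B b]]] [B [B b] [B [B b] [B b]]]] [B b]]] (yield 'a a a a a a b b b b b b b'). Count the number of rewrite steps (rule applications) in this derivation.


Every bracketed nonterminal node [X ...] in the tree is produced by exactly one rule application.
Reading the tree off as a leftmost derivation:
  Step 1: S  =>  A B   (applied S -> A B)
  Step 2: A B  =>  A A B   (applied A -> A A)
  Step 3: A A B  =>  A A A B   (applied A -> A A)
  Step 4: A A A B  =>  a A A B   (applied A -> a)
  Step 5: a A A B  =>  a a A B   (applied A -> a)
  Step 6: a a A B  =>  a a A A B   (applied A -> A A)
  Step 7: a a A A B  =>  a a a A B   (applied A -> a)
  Step 8: a a a A B  =>  a a a A A B   (applied A -> A A)
  Step 9: a a a A A B  =>  a a a A A A B   (applied A -> A A)
  Step 10: a a a A A A B  =>  a a a a A A B   (applied A -> a)
  Step 11: a a a a A A B  =>  a a a a a A B   (applied A -> a)
  Step 12: a a a a a A B  =>  a a a a a a B   (applied A -> a)
  Step 13: a a a a a a B  =>  a a a a a a B B   (applied B -> B B)
  Step 14: a a a a a a B B  =>  a a a a a a B B B   (applied B -> B B)
  Step 15: a a a a a a B B B  =>  a a a a a a B B B B   (applied B -> B B)
  Step 16: a a a a a a B B B B  =>  a a a a a a b B B B   (applied B -> b)
  Step 17: a a a a a a b B B B  =>  a a a a a a b B B B B   (applied B -> B B)
  Step 18: a a a a a a b B B B B  =>  a a a a a a b b B B B   (applied B -> b)
  Step 19: a a a a a a b b B B B  =>  a a a a a a b b b B B   (applied B -> b)
  Step 20: a a a a a a b b b B B  =>  a a a a a a b b b B B B   (applied B -> B B)
  Step 21: a a a a a a b b b B B B  =>  a a a a a a b b b b B B   (applied B -> b)
  Step 22: a a a a a a b b b b B B  =>  a a a a a a b b b b B B B   (applied B -> B B)
  Step 23: a a a a a a b b b b B B B  =>  a a a a a a b b b b b B B   (applied B -> b)
  Step 24: a a a a a a b b b b b B B  =>  a a a a a a b b b b b b B   (applied B -> b)
  Step 25: a a a a a a b b b b b b B  =>  a a a a a a b b b b b b b   (applied B -> b)
Final yield: a a a a a a b b b b b b b
Total rewrite steps: 25

25


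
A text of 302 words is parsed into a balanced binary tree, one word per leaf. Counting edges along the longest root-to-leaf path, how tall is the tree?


In a balanced binary tree with n leaves the deepest leaf is ceil(log2(n)) edges below the root.
log2(302) = 8.2384
ceil(8.2384) = 9
height (edges) = 9

9


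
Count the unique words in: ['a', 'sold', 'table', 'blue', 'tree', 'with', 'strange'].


Listing all tokens and tracking unique types:
  Token 1: 'a' -> NEW (unique so far: 1)
  Token 2: 'sold' -> NEW (unique so far: 2)
  Token 3: 'table' -> NEW (unique so far: 3)
  Token 4: 'blue' -> NEW (unique so far: 4)
  Token 5: 'tree' -> NEW (unique so far: 5)
  Token 6: 'with' -> NEW (unique so far: 6)
  Token 7: 'strange' -> NEW (unique so far: 7)
Unique types: ('a', 'blue', 'sold', 'strange', 'table', 'tree', 'with')
Vocabulary size: 7

7


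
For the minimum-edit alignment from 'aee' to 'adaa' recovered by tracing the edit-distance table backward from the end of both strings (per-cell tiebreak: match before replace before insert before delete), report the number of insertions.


Edit distance = 3. Backtracking from cell (3, 4) with preference match > replace > insert > delete,
then listing the resulting alignment 'aee' -> 'adaa' left to right:
  Step 1: keep 'a'
  Step 2: insert 'd' [insertion #1]
  Step 3: replace e->a
  Step 4: replace e->a
Total insertions: 1

1


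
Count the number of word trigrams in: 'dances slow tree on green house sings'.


Word trigrams from [7] words:
  Trigram 1: (dances slow tree)
  Trigram 2: (slow tree on)
  Trigram 3: (tree on green)
  Trigram 4: (on green house)
  Trigram 5: (green house sings)
Total word trigrams: 7 - 2 = 5

5


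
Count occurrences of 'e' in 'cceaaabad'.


Scanning 'cceaaabad' for 'e':
  Position 2: 'e' -> MATCH (count: 1)
Total occurrences of 'e': 1

1


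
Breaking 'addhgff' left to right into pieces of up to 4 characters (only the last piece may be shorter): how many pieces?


'addhgff' has 7 characters.
Chunking with max size 4:
  Chunk 1: 'addh' (positions 0-3)
  Chunk 2: 'gff' (positions 4-6)
Total chunks: ceil(7 / 4) = 2

2


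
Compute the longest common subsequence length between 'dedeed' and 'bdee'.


DP table for LCS of 'dedeed' and 'bdee':
       b  d  e  e
    0  0  0  0  0
  d 0  0  1  1  1
  e 0  0  1  2  2
  d 0  0  1  2  2
  e 0  0  1  2  3
  e 0  0  1  2  3
  d 0  0  1  2  3
LCS: 'dee'
LCS length = 3

3


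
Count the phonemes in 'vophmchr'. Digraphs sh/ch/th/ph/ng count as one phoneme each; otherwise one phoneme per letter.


Parsing 'vophmchr' greedily, digraphs first:
  'v' -> consonant phoneme (phonemes so far: 1)
  'o' -> vowel phoneme (phonemes so far: 2)
  'ph' -> digraph (1 consonant phoneme) (phonemes so far: 3)
  'm' -> consonant phoneme (phonemes so far: 4)
  'ch' -> digraph (1 consonant phoneme) (phonemes so far: 5)
  'r' -> consonant phoneme (phonemes so far: 6)
Total phonemes: 6

6


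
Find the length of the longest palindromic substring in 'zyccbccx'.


Scanning 'zyccbccx' for palindromic substrings.
Substring at positions 2-6: 'ccbcc'.
Check: reverse('ccbcc') = 'ccbcc' -> palindrome confirmed.
Neighbouring characters ('y' / 'x') break symmetry, so it cannot extend further.
No longer palindromic substring exists; longest length = 5

5


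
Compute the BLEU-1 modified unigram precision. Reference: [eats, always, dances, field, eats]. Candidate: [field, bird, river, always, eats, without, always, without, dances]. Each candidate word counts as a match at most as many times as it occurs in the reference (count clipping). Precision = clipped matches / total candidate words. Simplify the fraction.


Reference word counts: {'always': 1, 'dances': 1, 'eats': 2, 'field': 1}
Checking each candidate word (with clipping):
  'field' -> in reference (ref count 1, used 1/1) -> match (matches: 1)
  'bird' -> not in reference -> no match (matches: 1)
  'river' -> not in reference -> no match (matches: 1)
  'always' -> in reference (ref count 1, used 1/1) -> match (matches: 2)
  'eats' -> in reference (ref count 2, used 1/2) -> match (matches: 3)
  'without' -> not in reference -> no match (matches: 3)
  'always' -> ref count 1 already used up (1/1) -> clipped, no match (matches: 3)
  'without' -> not in reference -> no match (matches: 3)
  'dances' -> in reference (ref count 1, used 1/1) -> match (matches: 4)
Clipped matches: 4, Candidate length: 9
Precision = 4/9

4/9


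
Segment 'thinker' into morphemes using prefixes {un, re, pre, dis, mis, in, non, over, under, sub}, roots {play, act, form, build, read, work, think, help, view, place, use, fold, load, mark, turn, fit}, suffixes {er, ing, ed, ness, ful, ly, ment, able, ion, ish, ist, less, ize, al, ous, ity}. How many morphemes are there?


Segmenting 'thinker' against the inventory:
  'think' -> root (morpheme 1)
  'er' -> suffix (morpheme 2)
Total morphemes: 2

2


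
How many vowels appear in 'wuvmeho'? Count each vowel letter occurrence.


Scanning each character of 'wuvmeho':
  Position 1: 'w' -> consonant (running count: 0)
  Position 2: 'u' -> vowel (running count: 1)
  Position 3: 'v' -> consonant (running count: 1)
  Position 4: 'm' -> consonant (running count: 1)
  Position 5: 'e' -> vowel (running count: 2)
  Position 6: 'h' -> consonant (running count: 2)
  Position 7: 'o' -> vowel (running count: 3)
Total vowels: 3

3


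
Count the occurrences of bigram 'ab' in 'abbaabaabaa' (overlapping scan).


Scanning 'abbaabaabaa' for bigram 'ab':
  Position 0: 'ab' -> MATCH
  Position 1: 'bb' -> no
  Position 2: 'ba' -> no
  Position 3: 'aa' -> no
  Position 4: 'ab' -> MATCH
  Position 5: 'ba' -> no
  Position 6: 'aa' -> no
  Position 7: 'ab' -> MATCH
  Position 8: 'ba' -> no
  Position 9: 'aa' -> no
Total matches: 3

3


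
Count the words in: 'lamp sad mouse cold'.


Counting words by splitting on spaces:
  Word 1: 'lamp'
  Word 2: 'sad'
  Word 3: 'mouse'
  Word 4: 'cold'
Total words: 4

4


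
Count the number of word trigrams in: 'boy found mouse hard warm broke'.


Word trigrams from [6] words:
  Trigram 1: (boy found mouse)
  Trigram 2: (found mouse hard)
  Trigram 3: (mouse hard warm)
  Trigram 4: (hard warm broke)
Total word trigrams: 6 - 2 = 4

4


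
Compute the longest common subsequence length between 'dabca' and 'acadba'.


DP table for LCS of 'dabca' and 'acadba':
       a  c  a  d  b  a
    0  0  0  0  0  0  0
  d 0  0  0  0  1  1  1
  a 0  1  1  1  1  1  2
  b 0  1  1  1  1  2  2
  c 0  1  2  2  2  2  2
  a 0  1  2  3  3  3  3
LCS: 'dba'
LCS length = 3

3


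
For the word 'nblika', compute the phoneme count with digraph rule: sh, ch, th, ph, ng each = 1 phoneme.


Parsing 'nblika' greedily, digraphs first:
  'n' -> consonant phoneme (phonemes so far: 1)
  'b' -> consonant phoneme (phonemes so far: 2)
  'l' -> consonant phoneme (phonemes so far: 3)
  'i' -> vowel phoneme (phonemes so far: 4)
  'k' -> consonant phoneme (phonemes so far: 5)
  'a' -> vowel phoneme (phonemes so far: 6)
Total phonemes: 6

6


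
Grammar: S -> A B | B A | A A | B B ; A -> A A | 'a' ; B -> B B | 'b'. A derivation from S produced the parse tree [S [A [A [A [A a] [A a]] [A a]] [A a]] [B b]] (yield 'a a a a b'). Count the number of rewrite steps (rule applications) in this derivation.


Every bracketed nonterminal node [X ...] in the tree is produced by exactly one rule application.
Reading the tree off as a leftmost derivation:
  Step 1: S  =>  A B   (applied S -> A B)
  Step 2: A B  =>  A A B   (applied A -> A A)
  Step 3: A A B  =>  A A A B   (applied A -> A A)
  Step 4: A A A B  =>  A A A A B   (applied A -> A A)
  Step 5: A A A A B  =>  a A A A B   (applied A -> a)
  Step 6: a A A A B  =>  a a A A B   (applied A -> a)
  Step 7: a a A A B  =>  a a a A B   (applied A -> a)
  Step 8: a a a A B  =>  a a a a B   (applied A -> a)
  Step 9: a a a a B  =>  a a a a b   (applied B -> b)
Final yield: a a a a b
Total rewrite steps: 9

9


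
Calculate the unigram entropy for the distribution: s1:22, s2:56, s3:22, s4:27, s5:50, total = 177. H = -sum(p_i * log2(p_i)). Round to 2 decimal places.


Computing entropy H = -sum(p_i * log2(p_i)):
  s1: p = 22/177 = 0.1243, -p*log2(p) = 0.3739
  s2: p = 56/177 = 0.3164, -p*log2(p) = 0.5253
  s3: p = 22/177 = 0.1243, -p*log2(p) = 0.3739
  s4: p = 27/177 = 0.1525, -p*log2(p) = 0.4138
  s5: p = 50/177 = 0.2825, -p*log2(p) = 0.5152
H = sum of terms = 2.2021
Rounded to 2 decimals: 2.20

2.20


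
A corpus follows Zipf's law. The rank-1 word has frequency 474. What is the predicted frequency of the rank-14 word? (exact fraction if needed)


Zipf's law: freq(rank) = f1 / rank
f1 = 474, rank = 14
freq = 474 / 14
GCD(474, 14) = 2
Simplified: 237/7

237/7


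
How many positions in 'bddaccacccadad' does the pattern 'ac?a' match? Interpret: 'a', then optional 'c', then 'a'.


Pattern: ac?a means 'a', then optional 'c', then 'a'.
Scanning 'bddaccacccadad' position-by-position:
  Pos 0: window 'bdd' -> no
  Pos 1: window 'dda' -> no
  Pos 2: window 'dac' -> no
  Pos 3: window 'acc' -> no
  Pos 4: window 'cca' -> no
  Pos 5: window 'cac' -> no
  Pos 6: window 'acc' -> no
  Pos 7: window 'ccc' -> no
  Pos 8: window 'cca' -> no
  Pos 9: window 'cad' -> no
  Pos 10: window 'ada' -> no
  Pos 11: window 'dad' -> no
  Pos 12: window 'ad' -> no
  Pos 13: window 'd' -> no
Total matches: 0

0


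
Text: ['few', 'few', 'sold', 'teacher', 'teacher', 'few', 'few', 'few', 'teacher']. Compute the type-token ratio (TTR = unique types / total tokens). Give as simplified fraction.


Tokens: 9
Unique types: ('few', 'sold', 'teacher') = 3
TTR = 3/9
Simplify: divide both by 3 -> 1/3
TTR = 1/3

1/3


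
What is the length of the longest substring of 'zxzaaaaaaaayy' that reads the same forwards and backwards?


Scanning 'zxzaaaaaaaayy' for palindromic substrings.
Substring at positions 3-10: 'aaaaaaaa'.
Check: reverse('aaaaaaaa') = 'aaaaaaaa' -> palindrome confirmed.
Neighbouring characters ('z' / 'y') break symmetry, so it cannot extend further.
No longer palindromic substring exists; longest length = 8

8


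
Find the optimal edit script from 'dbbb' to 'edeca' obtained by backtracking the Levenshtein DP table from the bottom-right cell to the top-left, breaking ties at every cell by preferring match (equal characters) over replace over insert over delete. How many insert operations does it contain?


Edit distance = 4. Backtracking from cell (4, 5) with preference match > replace > insert > delete,
then listing the resulting alignment 'dbbb' -> 'edeca' left to right:
  Step 1: insert 'e' [insertion #1]
  Step 2: keep 'd'
  Step 3: replace b->e
  Step 4: replace b->c
  Step 5: replace b->a
Total insertions: 1

1


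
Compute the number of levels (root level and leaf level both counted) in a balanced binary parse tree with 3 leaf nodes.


In a balanced binary tree with n leaves the deepest leaf is ceil(log2(n)) edges below the root,
so counting node levels inclusive of root and leaves gives ceil(log2(n)) + 1 levels.
log2(3) = 1.5850
ceil(1.5850) = 2
levels = 2 + 1 = 3

3


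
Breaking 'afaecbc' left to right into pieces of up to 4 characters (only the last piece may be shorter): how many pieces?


'afaecbc' has 7 characters.
Chunking with max size 4:
  Chunk 1: 'afae' (positions 0-3)
  Chunk 2: 'cbc' (positions 4-6)
Total chunks: ceil(7 / 4) = 2

2


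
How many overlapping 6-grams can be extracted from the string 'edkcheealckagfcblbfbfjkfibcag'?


String 'edkcheealckagfcblbfbfjkfibcag' has length L = 29.
Number of overlapping n-grams = L - n + 1
Substituting: 29 - 6 + 1 = 24

24


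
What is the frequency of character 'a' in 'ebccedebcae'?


Scanning 'ebccedebcae' for 'a':
  Position 9: 'a' -> MATCH (count: 1)
Total occurrences of 'a': 1

1


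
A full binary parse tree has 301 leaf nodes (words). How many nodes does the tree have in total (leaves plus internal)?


Leaf nodes (terminals): 301
Internal nodes = n - 1 = 301 - 1 = 300
Total = leaves + internal = 301 + 300 = 601

601


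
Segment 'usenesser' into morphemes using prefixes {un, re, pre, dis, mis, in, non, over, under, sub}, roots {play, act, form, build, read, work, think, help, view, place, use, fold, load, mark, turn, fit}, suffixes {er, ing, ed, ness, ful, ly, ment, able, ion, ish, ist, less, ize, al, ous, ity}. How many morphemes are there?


Segmenting 'usenesser' against the inventory:
  'use' -> root (morpheme 1)
  'ness' -> suffix (morpheme 2)
  'er' -> suffix (morpheme 3)
Total morphemes: 3

3


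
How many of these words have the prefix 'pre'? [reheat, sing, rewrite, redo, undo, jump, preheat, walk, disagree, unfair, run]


Checking each word for prefix 'pre':
  'reheat' -> no (count: 0)
  'sing' -> no (count: 0)
  'rewrite' -> no (count: 0)
  'redo' -> no (count: 0)
  'undo' -> no (count: 0)
  'jump' -> no (count: 0)
  'preheat' -> YES, starts with 'pre' (count: 1)
  'walk' -> no (count: 1)
  'disagree' -> no (count: 1)
  'unfair' -> no (count: 1)
  'run' -> no (count: 1)
Total with prefix 'pre': 1

1


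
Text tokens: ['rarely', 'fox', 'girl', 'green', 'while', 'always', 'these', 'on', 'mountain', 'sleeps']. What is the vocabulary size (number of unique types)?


Listing all tokens and tracking unique types:
  Token 1: 'rarely' -> NEW (unique so far: 1)
  Token 2: 'fox' -> NEW (unique so far: 2)
  Token 3: 'girl' -> NEW (unique so far: 3)
  Token 4: 'green' -> NEW (unique so far: 4)
  Token 5: 'while' -> NEW (unique so far: 5)
  Token 6: 'always' -> NEW (unique so far: 6)
  Token 7: 'these' -> NEW (unique so far: 7)
  Token 8: 'on' -> NEW (unique so far: 8)
  Token 9: 'mountain' -> NEW (unique so far: 9)
  Token 10: 'sleeps' -> NEW (unique so far: 10)
Unique types: ('always', 'fox', 'girl', 'green', 'mountain', 'on', 'rarely', 'sleeps', 'these', 'while')
Vocabulary size: 10

10


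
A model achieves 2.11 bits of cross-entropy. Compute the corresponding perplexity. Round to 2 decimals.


Perplexity formula: PP = 2^H
H = 2.11
PP = 2^2.11
Decompose: 2^2.11 = 2^2 * 2^0.11
2^2 = 4, 2^0.11 ~ 1.0792282
PP ~ 4 * 1.0792282 = 4.3169128
Rounded to 2 decimals: 4.32

4.32


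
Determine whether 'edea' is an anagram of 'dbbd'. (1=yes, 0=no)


Sort characters of 'edea': 'adee'
Sort characters of 'dbbd': 'bbdd'
Sorted forms differ -> they are NOT anagrams
Result: 0

0


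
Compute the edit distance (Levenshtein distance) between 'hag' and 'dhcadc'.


Building DP table for s1='hag' (len 3) and s2='dhcadc' (len 6):
       d  h  c  a  d  c
    0  1  2  3  4  5  6
  h 1  1  1  2  3  4  5
  a 2  2  2  2  2  3  4
  g 3  3  3  3  3  3  4
Edit distance = dp[3][6] = 4

4


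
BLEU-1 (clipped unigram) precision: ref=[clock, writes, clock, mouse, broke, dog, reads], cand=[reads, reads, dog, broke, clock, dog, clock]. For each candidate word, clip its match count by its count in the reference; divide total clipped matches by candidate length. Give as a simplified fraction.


Reference word counts: {'broke': 1, 'clock': 2, 'dog': 1, 'mouse': 1, 'reads': 1, 'writes': 1}
Checking each candidate word (with clipping):
  'reads' -> in reference (ref count 1, used 1/1) -> match (matches: 1)
  'reads' -> ref count 1 already used up (1/1) -> clipped, no match (matches: 1)
  'dog' -> in reference (ref count 1, used 1/1) -> match (matches: 2)
  'broke' -> in reference (ref count 1, used 1/1) -> match (matches: 3)
  'clock' -> in reference (ref count 2, used 1/2) -> match (matches: 4)
  'dog' -> ref count 1 already used up (1/1) -> clipped, no match (matches: 4)
  'clock' -> in reference (ref count 2, used 2/2) -> match (matches: 5)
Clipped matches: 5, Candidate length: 7
Precision = 5/7

5/7


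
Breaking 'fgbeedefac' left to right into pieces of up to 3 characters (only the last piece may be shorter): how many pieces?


'fgbeedefac' has 10 characters.
Chunking with max size 3:
  Chunk 1: 'fgb' (positions 0-2)
  Chunk 2: 'eed' (positions 3-5)
  Chunk 3: 'efa' (positions 6-8)
  Chunk 4: 'c' (positions 9-9)
Total chunks: ceil(10 / 3) = 4

4


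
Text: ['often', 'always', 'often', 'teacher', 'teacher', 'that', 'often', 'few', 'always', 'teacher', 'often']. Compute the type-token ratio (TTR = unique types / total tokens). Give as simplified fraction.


Tokens: 11
Unique types: ('always', 'few', 'often', 'teacher', 'that') = 5
TTR = 5/11
Already in lowest terms.

5/11


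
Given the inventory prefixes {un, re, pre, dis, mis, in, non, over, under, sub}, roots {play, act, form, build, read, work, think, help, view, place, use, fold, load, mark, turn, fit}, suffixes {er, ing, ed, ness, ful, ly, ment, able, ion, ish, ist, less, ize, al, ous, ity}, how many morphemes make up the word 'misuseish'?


Segmenting 'misuseish' against the inventory:
  'mis' -> prefix (morpheme 1)
  'use' -> root (morpheme 2)
  'ish' -> suffix (morpheme 3)
Total morphemes: 3

3
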